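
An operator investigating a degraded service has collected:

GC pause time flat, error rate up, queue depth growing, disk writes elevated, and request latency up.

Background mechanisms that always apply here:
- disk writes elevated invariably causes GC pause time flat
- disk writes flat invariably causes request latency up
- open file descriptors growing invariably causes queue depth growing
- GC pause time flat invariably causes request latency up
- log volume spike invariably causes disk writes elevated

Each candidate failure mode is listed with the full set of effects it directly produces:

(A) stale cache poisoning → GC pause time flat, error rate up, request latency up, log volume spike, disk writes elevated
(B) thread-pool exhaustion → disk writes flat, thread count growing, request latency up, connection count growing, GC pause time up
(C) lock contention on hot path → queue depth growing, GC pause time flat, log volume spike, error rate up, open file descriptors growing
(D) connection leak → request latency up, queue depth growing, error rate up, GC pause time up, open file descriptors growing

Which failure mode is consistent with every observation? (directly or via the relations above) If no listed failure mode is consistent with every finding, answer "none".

C

Testing each hypothesis:
(A) stale cache poisoning — does not account for queue depth growing
(B) thread-pool exhaustion — fails on GC pause time flat, error rate up, queue depth growing, disk writes elevated (predicts GC pause time up, not GC pause time flat; predicts disk writes flat, not disk writes elevated)
(C) lock contention on hot path — GC pause time flat yes; error rate up yes; queue depth growing yes; disk writes elevated yes (by log volume spike → disk writes elevated); request latency up yes (by GC pause time flat → request latency up)
(D) connection leak — fails on GC pause time flat, disk writes elevated (predicts GC pause time up, not GC pause time flat)
(C) is the only candidate with no mismatches.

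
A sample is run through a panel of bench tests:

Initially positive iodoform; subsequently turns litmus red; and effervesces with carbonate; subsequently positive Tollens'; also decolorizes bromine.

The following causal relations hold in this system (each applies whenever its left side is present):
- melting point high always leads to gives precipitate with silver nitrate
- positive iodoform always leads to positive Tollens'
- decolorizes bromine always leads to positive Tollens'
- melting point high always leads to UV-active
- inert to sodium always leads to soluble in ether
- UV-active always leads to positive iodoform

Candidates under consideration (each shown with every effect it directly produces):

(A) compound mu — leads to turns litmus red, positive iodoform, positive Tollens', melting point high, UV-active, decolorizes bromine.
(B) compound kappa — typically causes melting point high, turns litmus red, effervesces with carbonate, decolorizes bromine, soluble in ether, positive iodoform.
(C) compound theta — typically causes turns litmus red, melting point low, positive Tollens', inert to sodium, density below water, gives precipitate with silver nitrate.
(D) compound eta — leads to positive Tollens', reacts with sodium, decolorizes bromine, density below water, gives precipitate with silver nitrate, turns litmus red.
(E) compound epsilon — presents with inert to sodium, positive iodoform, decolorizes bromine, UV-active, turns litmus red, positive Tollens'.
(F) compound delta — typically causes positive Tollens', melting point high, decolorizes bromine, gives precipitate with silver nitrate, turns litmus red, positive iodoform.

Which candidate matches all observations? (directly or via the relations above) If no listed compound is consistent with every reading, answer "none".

B

Testing each hypothesis:
(A) compound mu — positive iodoform +; turns litmus red +; effervesces with carbonate -; positive Tollens' +; decolorizes bromine +
(B) compound kappa — positive iodoform +; turns litmus red +; effervesces with carbonate +; positive Tollens' + (through positive iodoform → positive Tollens'); decolorizes bromine +
(C) compound theta — positive iodoform -; turns litmus red +; effervesces with carbonate -; positive Tollens' +; decolorizes bromine -
(D) compound eta — does not account for positive iodoform, effervesces with carbonate
(E) compound epsilon — does not account for effervesces with carbonate
(F) compound delta — does not account for effervesces with carbonate
(B) alone accounts for all the evidence.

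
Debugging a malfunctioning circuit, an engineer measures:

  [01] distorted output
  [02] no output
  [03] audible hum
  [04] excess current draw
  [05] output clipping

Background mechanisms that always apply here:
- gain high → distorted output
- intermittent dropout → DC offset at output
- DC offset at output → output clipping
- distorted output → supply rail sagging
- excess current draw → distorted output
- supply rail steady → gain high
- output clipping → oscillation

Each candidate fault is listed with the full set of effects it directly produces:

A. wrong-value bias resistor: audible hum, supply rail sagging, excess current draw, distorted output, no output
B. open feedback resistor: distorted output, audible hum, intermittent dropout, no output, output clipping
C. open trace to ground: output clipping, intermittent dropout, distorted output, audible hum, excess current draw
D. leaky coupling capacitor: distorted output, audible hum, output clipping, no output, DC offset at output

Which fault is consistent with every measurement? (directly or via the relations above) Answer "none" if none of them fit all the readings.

none

Checking each candidate against the observations:
(A) wrong-value bias resistor — does not account for output clipping
(B) open feedback resistor — does not account for excess current draw
(C) open trace to ground — distorted output match; no output miss; audible hum match; excess current draw match; output clipping match
(D) leaky coupling capacitor — distorted output match; no output match; audible hum match; excess current draw miss; output clipping match
None of the listed candidates fits everything.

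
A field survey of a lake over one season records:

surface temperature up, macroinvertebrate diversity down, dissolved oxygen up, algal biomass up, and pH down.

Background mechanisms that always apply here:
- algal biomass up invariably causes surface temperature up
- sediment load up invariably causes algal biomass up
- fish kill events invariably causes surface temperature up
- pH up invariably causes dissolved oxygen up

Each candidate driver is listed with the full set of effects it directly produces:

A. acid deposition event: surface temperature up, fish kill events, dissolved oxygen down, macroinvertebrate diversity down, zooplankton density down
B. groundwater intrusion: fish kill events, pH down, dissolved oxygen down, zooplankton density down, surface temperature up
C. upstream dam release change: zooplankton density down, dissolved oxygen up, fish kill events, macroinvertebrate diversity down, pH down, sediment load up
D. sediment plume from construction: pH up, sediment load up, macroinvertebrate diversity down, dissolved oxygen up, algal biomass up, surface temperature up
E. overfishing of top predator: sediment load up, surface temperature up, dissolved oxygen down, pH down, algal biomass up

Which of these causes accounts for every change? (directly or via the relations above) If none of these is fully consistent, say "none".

Per-candidate check:
(A) acid deposition event — fails on dissolved oxygen up, algal biomass up, pH down (predicts dissolved oxygen down, not dissolved oxygen up)
(B) groundwater intrusion — fails on macroinvertebrate diversity down, dissolved oxygen up, algal biomass up (predicts dissolved oxygen down, not dissolved oxygen up)
(C) upstream dam release change — surface temperature up match (through fish kill events → surface temperature up); macroinvertebrate diversity down match; dissolved oxygen up match; algal biomass up match (through sediment load up → algal biomass up); pH down match
(D) sediment plume from construction — fails on pH down (predicts pH up, not pH down)
(E) overfishing of top predator — fails on macroinvertebrate diversity down, dissolved oxygen up (predicts dissolved oxygen down, not dissolved oxygen up)
(C) alone accounts for all the evidence.

C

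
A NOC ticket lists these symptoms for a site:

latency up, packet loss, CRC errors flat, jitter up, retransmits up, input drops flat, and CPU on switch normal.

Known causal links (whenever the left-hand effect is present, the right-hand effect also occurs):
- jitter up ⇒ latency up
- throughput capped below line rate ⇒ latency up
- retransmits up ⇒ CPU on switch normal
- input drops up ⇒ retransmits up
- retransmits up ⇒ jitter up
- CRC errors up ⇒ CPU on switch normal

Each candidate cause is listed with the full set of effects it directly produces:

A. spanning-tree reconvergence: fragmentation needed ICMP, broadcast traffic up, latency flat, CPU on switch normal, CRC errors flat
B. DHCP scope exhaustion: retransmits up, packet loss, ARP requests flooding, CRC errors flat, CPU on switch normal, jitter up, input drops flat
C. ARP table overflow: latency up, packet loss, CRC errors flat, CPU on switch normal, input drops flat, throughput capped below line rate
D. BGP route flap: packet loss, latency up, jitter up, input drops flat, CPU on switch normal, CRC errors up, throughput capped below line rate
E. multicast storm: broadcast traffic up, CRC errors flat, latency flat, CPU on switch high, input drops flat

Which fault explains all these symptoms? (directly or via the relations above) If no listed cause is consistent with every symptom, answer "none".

Checking each candidate against the observations:
(A) spanning-tree reconvergence — latency up miss; packet loss miss; CRC errors flat match; jitter up miss; retransmits up miss; input drops flat miss; CPU on switch normal match
(B) DHCP scope exhaustion — latency up match (by jitter up → latency up); packet loss match; CRC errors flat match; jitter up match; retransmits up match; input drops flat match; CPU on switch normal match
(C) ARP table overflow — does not account for jitter up, retransmits up
(D) BGP route flap — latency up match; packet loss match; CRC errors flat miss; jitter up match; retransmits up miss; input drops flat match; CPU on switch normal match
(E) multicast storm — latency up miss; packet loss miss; CRC errors flat match; jitter up miss; retransmits up miss; input drops flat match; CPU on switch normal miss
(B) alone accounts for all the evidence.

B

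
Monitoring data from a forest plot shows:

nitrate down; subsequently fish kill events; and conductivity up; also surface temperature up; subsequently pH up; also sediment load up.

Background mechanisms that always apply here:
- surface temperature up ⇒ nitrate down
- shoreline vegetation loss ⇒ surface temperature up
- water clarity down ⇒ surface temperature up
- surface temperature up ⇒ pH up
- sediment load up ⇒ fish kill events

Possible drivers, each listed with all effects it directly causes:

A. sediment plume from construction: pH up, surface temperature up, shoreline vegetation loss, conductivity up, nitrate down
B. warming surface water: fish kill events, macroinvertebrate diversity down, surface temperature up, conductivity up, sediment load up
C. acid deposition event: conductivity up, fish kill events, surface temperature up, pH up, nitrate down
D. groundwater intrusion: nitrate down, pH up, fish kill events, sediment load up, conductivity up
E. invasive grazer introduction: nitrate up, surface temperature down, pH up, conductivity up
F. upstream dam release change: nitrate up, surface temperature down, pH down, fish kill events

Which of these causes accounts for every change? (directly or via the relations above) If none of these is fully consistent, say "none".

B

Per-candidate check:
(A) sediment plume from construction — nitrate down match; fish kill events miss; conductivity up match; surface temperature up match; pH up match; sediment load up miss
(B) warming surface water — accounts for every observation (nitrate down by surface temperature up → nitrate down)
(C) acid deposition event — nitrate down match; fish kill events match; conductivity up match; surface temperature up match; pH up match; sediment load up miss
(D) groundwater intrusion — does not account for surface temperature up
(E) invasive grazer introduction — fails on nitrate down, fish kill events, surface temperature up, sediment load up (predicts nitrate up, not nitrate down; predicts surface temperature down, not surface temperature up)
(F) upstream dam release change — fails on nitrate down, conductivity up, surface temperature up, pH up, sediment load up (predicts nitrate up, not nitrate down; predicts surface temperature down, not surface temperature up; predicts pH down, not pH up)
(B) is the only candidate with no mismatches.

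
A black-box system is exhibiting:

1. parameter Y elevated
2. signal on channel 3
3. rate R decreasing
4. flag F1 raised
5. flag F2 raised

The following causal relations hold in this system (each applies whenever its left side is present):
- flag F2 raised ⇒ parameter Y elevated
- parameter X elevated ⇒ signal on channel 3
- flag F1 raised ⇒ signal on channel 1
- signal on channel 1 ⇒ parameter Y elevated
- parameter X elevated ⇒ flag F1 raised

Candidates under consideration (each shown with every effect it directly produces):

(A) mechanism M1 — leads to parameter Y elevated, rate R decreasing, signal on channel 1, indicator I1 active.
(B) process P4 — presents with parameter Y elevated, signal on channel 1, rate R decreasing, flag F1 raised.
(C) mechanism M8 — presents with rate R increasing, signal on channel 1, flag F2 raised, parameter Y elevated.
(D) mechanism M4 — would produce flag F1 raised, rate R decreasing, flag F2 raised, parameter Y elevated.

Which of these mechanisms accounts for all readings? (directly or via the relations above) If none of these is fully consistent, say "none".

For each candidate, compare predicted effects to what was observed:
(A) mechanism M1 — parameter Y elevated match; signal on channel 3 miss; rate R decreasing match; flag F1 raised miss; flag F2 raised miss
(B) process P4 — parameter Y elevated match; signal on channel 3 miss; rate R decreasing match; flag F1 raised match; flag F2 raised miss
(C) mechanism M8 — parameter Y elevated match; signal on channel 3 miss; rate R decreasing miss; flag F1 raised miss; flag F2 raised match
(D) mechanism M4 — parameter Y elevated match; signal on channel 3 miss; rate R decreasing match; flag F1 raised match; flag F2 raised match
No candidate is consistent with all observations.

none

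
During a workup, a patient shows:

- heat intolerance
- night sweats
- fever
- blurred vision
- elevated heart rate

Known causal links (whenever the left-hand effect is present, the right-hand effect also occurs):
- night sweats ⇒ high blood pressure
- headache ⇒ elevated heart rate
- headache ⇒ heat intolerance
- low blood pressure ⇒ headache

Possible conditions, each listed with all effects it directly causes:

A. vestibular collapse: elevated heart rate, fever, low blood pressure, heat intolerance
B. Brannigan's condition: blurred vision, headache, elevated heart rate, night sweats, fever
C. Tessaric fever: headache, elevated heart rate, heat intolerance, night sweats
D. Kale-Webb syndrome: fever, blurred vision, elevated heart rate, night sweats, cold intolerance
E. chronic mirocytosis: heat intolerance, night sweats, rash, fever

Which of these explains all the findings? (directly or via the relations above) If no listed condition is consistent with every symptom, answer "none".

Per-candidate check:
(A) vestibular collapse — does not account for night sweats, blurred vision
(B) Brannigan's condition — accounts for every observation (heat intolerance through headache → heat intolerance)
(C) Tessaric fever — does not account for fever, blurred vision
(D) Kale-Webb syndrome — heat intolerance ✗; night sweats ✓; fever ✓; blurred vision ✓; elevated heart rate ✓
(E) chronic mirocytosis — heat intolerance ✓; night sweats ✓; fever ✓; blurred vision ✗; elevated heart rate ✗
(B) alone accounts for all the evidence.

B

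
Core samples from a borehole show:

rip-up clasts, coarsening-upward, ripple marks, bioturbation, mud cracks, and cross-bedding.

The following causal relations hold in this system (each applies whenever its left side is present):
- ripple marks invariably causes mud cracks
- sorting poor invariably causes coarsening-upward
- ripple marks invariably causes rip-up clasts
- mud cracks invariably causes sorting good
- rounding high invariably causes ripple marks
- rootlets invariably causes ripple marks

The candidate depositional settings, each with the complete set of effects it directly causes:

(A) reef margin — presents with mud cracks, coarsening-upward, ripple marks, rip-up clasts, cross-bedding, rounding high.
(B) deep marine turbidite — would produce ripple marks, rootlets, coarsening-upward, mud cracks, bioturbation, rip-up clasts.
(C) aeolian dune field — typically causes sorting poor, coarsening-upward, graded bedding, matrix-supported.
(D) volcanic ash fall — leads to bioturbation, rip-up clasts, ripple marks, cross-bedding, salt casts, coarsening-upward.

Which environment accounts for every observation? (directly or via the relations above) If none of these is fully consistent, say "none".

D

Per-candidate check:
(A) reef margin — does not account for bioturbation
(B) deep marine turbidite — rip-up clasts ✓; coarsening-upward ✓; ripple marks ✓; bioturbation ✓; mud cracks ✓; cross-bedding ✗
(C) aeolian dune field — does not account for rip-up clasts, ripple marks, bioturbation, mud cracks, cross-bedding
(D) volcanic ash fall — rip-up clasts ✓; coarsening-upward ✓; ripple marks ✓; bioturbation ✓; mud cracks ✓ (by ripple marks → mud cracks); cross-bedding ✓
Only (D) is consistent with every observation.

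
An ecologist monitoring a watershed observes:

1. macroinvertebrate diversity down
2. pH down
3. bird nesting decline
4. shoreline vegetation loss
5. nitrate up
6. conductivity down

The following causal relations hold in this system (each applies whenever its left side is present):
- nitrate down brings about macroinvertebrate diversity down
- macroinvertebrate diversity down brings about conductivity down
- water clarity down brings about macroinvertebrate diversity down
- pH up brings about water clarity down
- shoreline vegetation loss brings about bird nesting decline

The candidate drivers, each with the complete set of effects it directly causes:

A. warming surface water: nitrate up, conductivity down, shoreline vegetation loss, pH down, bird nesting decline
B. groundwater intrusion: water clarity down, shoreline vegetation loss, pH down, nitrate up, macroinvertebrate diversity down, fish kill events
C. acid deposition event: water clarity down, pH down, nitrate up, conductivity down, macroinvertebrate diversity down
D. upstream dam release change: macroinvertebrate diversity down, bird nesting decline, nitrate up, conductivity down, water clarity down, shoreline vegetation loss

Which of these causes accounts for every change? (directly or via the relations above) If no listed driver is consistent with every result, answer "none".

For each candidate, compare predicted effects to what was observed:
(A) warming surface water — macroinvertebrate diversity down -; pH down +; bird nesting decline +; shoreline vegetation loss +; nitrate up +; conductivity down +
(B) groundwater intrusion — macroinvertebrate diversity down +; pH down +; bird nesting decline + (via shoreline vegetation loss → bird nesting decline); shoreline vegetation loss +; nitrate up +; conductivity down + (via macroinvertebrate diversity down → conductivity down)
(C) acid deposition event — macroinvertebrate diversity down +; pH down +; bird nesting decline -; shoreline vegetation loss -; nitrate up +; conductivity down +
(D) upstream dam release change — does not account for pH down
Only (B) is consistent with every observation.

B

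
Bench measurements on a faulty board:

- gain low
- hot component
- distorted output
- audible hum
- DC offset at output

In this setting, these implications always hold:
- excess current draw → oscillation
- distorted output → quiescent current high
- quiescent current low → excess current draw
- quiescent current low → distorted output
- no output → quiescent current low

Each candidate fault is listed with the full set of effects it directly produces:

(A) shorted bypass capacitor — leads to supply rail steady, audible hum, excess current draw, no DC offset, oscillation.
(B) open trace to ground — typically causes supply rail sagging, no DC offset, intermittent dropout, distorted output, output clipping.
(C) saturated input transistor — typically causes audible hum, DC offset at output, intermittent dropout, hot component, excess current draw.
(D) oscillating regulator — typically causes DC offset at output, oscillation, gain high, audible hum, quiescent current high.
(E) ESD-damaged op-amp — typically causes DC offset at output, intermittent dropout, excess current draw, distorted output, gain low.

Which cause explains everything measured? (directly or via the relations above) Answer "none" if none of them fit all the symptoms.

none

Per-candidate check:
(A) shorted bypass capacitor — fails on gain low, hot component, distorted output, DC offset at output (predicts no DC offset, not DC offset at output)
(B) open trace to ground — gain low NO; hot component NO; distorted output yes; audible hum NO; DC offset at output NO
(C) saturated input transistor — does not account for gain low, distorted output
(D) oscillating regulator — gain low NO; hot component NO; distorted output NO; audible hum yes; DC offset at output yes
(E) ESD-damaged op-amp — does not account for hot component, audible hum
None of the listed candidates fits everything.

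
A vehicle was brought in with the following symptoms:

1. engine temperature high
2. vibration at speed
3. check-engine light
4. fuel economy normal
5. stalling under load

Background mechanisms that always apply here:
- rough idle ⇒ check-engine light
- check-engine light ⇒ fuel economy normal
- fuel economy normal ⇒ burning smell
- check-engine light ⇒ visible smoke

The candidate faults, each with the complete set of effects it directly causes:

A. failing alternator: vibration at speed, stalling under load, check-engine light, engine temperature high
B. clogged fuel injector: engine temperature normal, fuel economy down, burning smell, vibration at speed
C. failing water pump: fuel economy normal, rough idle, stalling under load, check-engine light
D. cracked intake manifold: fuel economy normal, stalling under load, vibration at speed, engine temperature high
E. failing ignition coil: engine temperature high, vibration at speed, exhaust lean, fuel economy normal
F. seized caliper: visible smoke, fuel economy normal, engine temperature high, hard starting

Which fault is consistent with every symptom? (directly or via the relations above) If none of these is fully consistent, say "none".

A

Checking each candidate against the observations:
(A) failing alternator — engine temperature high ✓; vibration at speed ✓; check-engine light ✓; fuel economy normal ✓ (by check-engine light → fuel economy normal); stalling under load ✓
(B) clogged fuel injector — engine temperature high ✗; vibration at speed ✓; check-engine light ✗; fuel economy normal ✗; stalling under load ✗
(C) failing water pump — does not account for engine temperature high, vibration at speed
(D) cracked intake manifold — does not account for check-engine light
(E) failing ignition coil — does not account for check-engine light, stalling under load
(F) seized caliper — engine temperature high ✓; vibration at speed ✗; check-engine light ✗; fuel economy normal ✓; stalling under load ✗
(A) is the only candidate with no mismatches.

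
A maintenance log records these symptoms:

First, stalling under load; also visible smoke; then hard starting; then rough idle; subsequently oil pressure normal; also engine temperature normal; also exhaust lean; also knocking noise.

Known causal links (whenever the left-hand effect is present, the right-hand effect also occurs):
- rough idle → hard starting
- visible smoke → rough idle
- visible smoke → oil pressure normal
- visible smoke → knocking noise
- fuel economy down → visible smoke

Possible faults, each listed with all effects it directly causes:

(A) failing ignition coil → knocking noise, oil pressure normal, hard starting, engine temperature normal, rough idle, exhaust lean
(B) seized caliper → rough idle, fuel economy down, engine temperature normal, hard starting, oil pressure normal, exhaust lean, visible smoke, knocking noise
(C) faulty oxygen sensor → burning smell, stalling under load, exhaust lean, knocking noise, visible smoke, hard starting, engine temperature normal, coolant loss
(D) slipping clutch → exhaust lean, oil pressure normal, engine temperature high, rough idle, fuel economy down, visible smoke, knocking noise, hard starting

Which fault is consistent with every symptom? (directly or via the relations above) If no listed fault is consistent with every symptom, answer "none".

C

Per-candidate check:
(A) failing ignition coil — stalling under load NO; visible smoke NO; hard starting yes; rough idle yes; oil pressure normal yes; engine temperature normal yes; exhaust lean yes; knocking noise yes
(B) seized caliper — stalling under load NO; visible smoke yes; hard starting yes; rough idle yes; oil pressure normal yes; engine temperature normal yes; exhaust lean yes; knocking noise yes
(C) faulty oxygen sensor — stalling under load yes; visible smoke yes; hard starting yes; rough idle yes (by visible smoke → rough idle); oil pressure normal yes (by visible smoke → oil pressure normal); engine temperature normal yes; exhaust lean yes; knocking noise yes
(D) slipping clutch — stalling under load NO; visible smoke yes; hard starting yes; rough idle yes; oil pressure normal yes; engine temperature normal NO; exhaust lean yes; knocking noise yes
(C) alone accounts for all the evidence.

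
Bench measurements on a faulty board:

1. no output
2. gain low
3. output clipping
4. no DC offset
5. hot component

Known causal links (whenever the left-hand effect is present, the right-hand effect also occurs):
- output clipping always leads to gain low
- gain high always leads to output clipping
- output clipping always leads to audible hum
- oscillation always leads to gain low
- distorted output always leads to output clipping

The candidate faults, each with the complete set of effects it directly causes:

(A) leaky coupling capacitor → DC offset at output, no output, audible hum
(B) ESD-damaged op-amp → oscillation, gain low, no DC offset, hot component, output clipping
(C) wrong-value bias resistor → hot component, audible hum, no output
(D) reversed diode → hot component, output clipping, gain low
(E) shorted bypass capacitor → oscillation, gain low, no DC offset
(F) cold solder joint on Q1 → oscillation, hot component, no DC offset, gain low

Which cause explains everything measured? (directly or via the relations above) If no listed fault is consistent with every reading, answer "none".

none

Testing each hypothesis:
(A) leaky coupling capacitor — no output +; gain low -; output clipping -; no DC offset -; hot component -
(B) ESD-damaged op-amp — does not account for no output
(C) wrong-value bias resistor — no output +; gain low -; output clipping -; no DC offset -; hot component +
(D) reversed diode — no output -; gain low +; output clipping +; no DC offset -; hot component +
(E) shorted bypass capacitor — no output -; gain low +; output clipping -; no DC offset +; hot component -
(F) cold solder joint on Q1 — no output -; gain low +; output clipping -; no DC offset +; hot component +
None of the listed candidates fits everything.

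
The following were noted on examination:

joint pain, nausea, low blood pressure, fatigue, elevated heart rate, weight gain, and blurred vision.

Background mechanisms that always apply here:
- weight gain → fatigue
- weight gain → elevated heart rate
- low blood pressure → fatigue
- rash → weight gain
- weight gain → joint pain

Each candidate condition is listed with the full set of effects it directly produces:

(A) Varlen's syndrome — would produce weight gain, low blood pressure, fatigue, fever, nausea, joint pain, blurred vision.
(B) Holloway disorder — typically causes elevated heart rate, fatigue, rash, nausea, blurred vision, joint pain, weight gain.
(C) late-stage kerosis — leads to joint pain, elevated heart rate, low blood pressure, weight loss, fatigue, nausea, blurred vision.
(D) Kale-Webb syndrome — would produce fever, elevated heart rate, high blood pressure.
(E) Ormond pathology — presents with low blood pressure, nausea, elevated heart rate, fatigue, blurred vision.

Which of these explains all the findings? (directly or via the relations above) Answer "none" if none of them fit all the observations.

Checking each candidate against the observations:
(A) Varlen's syndrome — joint pain match; nausea match; low blood pressure match; fatigue match; elevated heart rate match (via weight gain → elevated heart rate); weight gain match; blurred vision match
(B) Holloway disorder — joint pain match; nausea match; low blood pressure miss; fatigue match; elevated heart rate match; weight gain match; blurred vision match
(C) late-stage kerosis — joint pain match; nausea match; low blood pressure match; fatigue match; elevated heart rate match; weight gain miss; blurred vision match
(D) Kale-Webb syndrome — joint pain miss; nausea miss; low blood pressure miss; fatigue miss; elevated heart rate match; weight gain miss; blurred vision miss
(E) Ormond pathology — joint pain miss; nausea match; low blood pressure match; fatigue match; elevated heart rate match; weight gain miss; blurred vision match
Only (A) is consistent with every observation.

A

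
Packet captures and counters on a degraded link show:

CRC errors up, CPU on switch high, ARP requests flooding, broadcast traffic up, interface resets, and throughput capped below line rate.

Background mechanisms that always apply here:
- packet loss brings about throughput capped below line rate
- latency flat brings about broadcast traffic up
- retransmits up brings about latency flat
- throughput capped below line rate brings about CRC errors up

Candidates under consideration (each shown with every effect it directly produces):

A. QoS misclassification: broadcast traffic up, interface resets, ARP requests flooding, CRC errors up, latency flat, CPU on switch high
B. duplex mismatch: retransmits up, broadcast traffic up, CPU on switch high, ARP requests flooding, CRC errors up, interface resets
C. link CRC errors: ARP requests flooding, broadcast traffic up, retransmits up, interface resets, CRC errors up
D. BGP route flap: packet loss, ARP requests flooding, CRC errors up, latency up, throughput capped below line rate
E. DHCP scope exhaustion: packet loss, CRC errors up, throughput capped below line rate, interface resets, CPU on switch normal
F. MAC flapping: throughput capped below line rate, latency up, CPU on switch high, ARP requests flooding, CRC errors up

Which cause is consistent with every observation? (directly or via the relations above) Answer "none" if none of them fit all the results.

none

Testing each hypothesis:
(A) QoS misclassification — does not account for throughput capped below line rate
(B) duplex mismatch — does not account for throughput capped below line rate
(C) link CRC errors — CRC errors up +; CPU on switch high -; ARP requests flooding +; broadcast traffic up +; interface resets +; throughput capped below line rate -
(D) BGP route flap — CRC errors up +; CPU on switch high -; ARP requests flooding +; broadcast traffic up -; interface resets -; throughput capped below line rate +
(E) DHCP scope exhaustion — fails on CPU on switch high, ARP requests flooding, broadcast traffic up (predicts CPU on switch normal, not CPU on switch high)
(F) MAC flapping — does not account for broadcast traffic up, interface resets
None of the listed candidates fits everything.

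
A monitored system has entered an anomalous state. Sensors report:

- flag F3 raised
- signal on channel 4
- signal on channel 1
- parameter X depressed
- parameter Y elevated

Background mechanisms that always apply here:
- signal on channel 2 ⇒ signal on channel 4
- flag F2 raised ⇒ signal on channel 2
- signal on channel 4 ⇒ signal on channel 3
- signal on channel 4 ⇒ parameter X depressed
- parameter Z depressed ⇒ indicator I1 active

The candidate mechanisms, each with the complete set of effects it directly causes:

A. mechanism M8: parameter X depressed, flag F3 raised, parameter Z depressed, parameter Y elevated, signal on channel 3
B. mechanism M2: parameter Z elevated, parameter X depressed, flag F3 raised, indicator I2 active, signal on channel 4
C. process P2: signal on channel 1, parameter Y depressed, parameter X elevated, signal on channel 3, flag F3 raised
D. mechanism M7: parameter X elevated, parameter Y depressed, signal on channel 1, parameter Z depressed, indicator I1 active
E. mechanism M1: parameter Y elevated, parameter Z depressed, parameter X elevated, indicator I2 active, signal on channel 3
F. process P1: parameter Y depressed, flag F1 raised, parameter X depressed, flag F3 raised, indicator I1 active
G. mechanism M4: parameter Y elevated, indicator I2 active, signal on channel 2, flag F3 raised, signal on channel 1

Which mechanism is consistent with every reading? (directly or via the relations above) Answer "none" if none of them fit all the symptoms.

For each candidate, compare predicted effects to what was observed:
(A) mechanism M8 — does not account for signal on channel 4, signal on channel 1
(B) mechanism M2 — flag F3 raised match; signal on channel 4 match; signal on channel 1 miss; parameter X depressed match; parameter Y elevated miss
(C) process P2 — flag F3 raised match; signal on channel 4 miss; signal on channel 1 match; parameter X depressed miss; parameter Y elevated miss
(D) mechanism M7 — fails on flag F3 raised, signal on channel 4, parameter X depressed, parameter Y elevated (predicts parameter X elevated, not parameter X depressed; predicts parameter Y depressed, not parameter Y elevated)
(E) mechanism M1 — flag F3 raised miss; signal on channel 4 miss; signal on channel 1 miss; parameter X depressed miss; parameter Y elevated match
(F) process P1 — fails on signal on channel 4, signal on channel 1, parameter Y elevated (predicts parameter Y depressed, not parameter Y elevated)
(G) mechanism M4 — accounts for every observation (signal on channel 4 via signal on channel 2 → signal on channel 4)
(G) is the only candidate with no mismatches.

G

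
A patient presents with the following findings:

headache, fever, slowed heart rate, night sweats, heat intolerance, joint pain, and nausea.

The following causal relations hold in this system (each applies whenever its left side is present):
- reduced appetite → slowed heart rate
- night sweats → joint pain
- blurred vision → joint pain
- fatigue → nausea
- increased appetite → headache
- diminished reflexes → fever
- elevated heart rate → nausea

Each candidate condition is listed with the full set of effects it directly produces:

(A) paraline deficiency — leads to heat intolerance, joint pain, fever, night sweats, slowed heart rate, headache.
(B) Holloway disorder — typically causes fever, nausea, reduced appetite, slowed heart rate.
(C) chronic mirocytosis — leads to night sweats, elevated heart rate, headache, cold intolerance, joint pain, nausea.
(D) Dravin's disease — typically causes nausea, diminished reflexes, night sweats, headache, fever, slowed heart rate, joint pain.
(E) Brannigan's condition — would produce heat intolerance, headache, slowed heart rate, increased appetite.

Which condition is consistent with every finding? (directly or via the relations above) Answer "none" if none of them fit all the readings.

Testing each hypothesis:
(A) paraline deficiency — does not account for nausea
(B) Holloway disorder — headache NO; fever yes; slowed heart rate yes; night sweats NO; heat intolerance NO; joint pain NO; nausea yes
(C) chronic mirocytosis — headache yes; fever NO; slowed heart rate NO; night sweats yes; heat intolerance NO; joint pain yes; nausea yes
(D) Dravin's disease — headache yes; fever yes; slowed heart rate yes; night sweats yes; heat intolerance NO; joint pain yes; nausea yes
(E) Brannigan's condition — headache yes; fever NO; slowed heart rate yes; night sweats NO; heat intolerance yes; joint pain NO; nausea NO
No candidate is consistent with all observations.

none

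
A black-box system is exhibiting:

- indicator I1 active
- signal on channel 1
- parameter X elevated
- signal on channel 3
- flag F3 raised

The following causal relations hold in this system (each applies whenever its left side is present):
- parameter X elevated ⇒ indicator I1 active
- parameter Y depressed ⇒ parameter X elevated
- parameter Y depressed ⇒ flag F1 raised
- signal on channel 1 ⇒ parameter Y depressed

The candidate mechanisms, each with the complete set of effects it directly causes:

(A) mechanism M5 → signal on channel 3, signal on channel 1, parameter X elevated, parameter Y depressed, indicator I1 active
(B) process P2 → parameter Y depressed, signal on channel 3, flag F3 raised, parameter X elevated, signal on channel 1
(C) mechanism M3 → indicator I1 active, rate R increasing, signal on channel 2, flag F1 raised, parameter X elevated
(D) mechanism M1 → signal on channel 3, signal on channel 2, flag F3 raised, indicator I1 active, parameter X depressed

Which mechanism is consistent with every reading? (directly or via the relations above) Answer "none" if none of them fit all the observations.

Checking each candidate against the observations:
(A) mechanism M5 — does not account for flag F3 raised
(B) process P2 — indicator I1 active match (by parameter X elevated → indicator I1 active); signal on channel 1 match; parameter X elevated match; signal on channel 3 match; flag F3 raised match
(C) mechanism M3 — does not account for signal on channel 1, signal on channel 3, flag F3 raised
(D) mechanism M1 — fails on signal on channel 1, parameter X elevated (predicts parameter X depressed, not parameter X elevated)
(B) is the only candidate with no mismatches.

B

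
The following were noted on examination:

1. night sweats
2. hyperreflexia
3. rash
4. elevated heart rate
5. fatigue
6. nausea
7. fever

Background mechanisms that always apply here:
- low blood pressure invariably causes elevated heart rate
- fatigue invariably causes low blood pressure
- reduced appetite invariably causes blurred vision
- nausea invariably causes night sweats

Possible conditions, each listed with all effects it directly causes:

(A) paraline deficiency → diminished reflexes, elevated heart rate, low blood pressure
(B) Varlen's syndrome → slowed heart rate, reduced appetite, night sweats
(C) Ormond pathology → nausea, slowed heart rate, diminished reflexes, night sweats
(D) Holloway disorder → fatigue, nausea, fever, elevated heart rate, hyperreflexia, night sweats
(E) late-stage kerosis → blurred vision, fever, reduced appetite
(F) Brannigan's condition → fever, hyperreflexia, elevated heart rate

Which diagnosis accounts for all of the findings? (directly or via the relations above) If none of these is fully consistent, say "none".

For each candidate, compare predicted effects to what was observed:
(A) paraline deficiency — night sweats NO; hyperreflexia NO; rash NO; elevated heart rate yes; fatigue NO; nausea NO; fever NO
(B) Varlen's syndrome — night sweats yes; hyperreflexia NO; rash NO; elevated heart rate NO; fatigue NO; nausea NO; fever NO
(C) Ormond pathology — night sweats yes; hyperreflexia NO; rash NO; elevated heart rate NO; fatigue NO; nausea yes; fever NO
(D) Holloway disorder — night sweats yes; hyperreflexia yes; rash NO; elevated heart rate yes; fatigue yes; nausea yes; fever yes
(E) late-stage kerosis — night sweats NO; hyperreflexia NO; rash NO; elevated heart rate NO; fatigue NO; nausea NO; fever yes
(F) Brannigan's condition — does not account for night sweats, rash, fatigue, nausea
Every candidate fails on at least one observation.

none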